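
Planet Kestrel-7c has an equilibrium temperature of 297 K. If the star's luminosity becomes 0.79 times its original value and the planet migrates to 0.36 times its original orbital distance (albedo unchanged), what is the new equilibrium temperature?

T_eq ∝ L^(1/4) · d^(−1/2).
T′ = 297 × 0.79^(1/4) / 0.36^(1/2) = 467 K.

T_eq ≈ 467 K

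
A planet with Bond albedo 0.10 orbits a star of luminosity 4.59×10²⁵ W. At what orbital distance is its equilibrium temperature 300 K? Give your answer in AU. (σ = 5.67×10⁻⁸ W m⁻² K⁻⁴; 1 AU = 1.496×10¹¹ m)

d ≈ 0.283 AU

From T_eq⁴ = L(1−A)/(16πσd²): d = √[L(1−A)/(16πσT_eq⁴)].
d = √[4.59×10²⁵ × 0.90 / (16π × 5.67×10⁻⁸ × (300)⁴)] = 4.23×10¹⁰ m = 0.283 AU.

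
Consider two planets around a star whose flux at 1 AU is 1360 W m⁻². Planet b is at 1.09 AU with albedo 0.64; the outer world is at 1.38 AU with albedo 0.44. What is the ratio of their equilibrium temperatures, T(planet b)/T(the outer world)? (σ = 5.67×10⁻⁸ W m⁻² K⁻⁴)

T₁/T₂ ≈ 1.008

T_eq = [S₀(1−A)/(4σd²)]^(1/4), so T ∝ (1−A)^(1/4) / √d.
T₁ = [1360×0.36/(4×5.67×10⁻⁸×1.09²)]^(1/4) = 206.46 K.
T₂ = [1360×0.56/(4×5.67×10⁻⁸×1.38²)]^(1/4) = 204.92 K.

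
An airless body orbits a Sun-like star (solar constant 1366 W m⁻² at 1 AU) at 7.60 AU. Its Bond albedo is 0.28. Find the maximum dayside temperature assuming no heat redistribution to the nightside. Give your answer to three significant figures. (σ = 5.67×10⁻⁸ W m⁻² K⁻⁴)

Flux at 7.60 AU: S = 1366/7.60² = 23.6 W m⁻².
With no redistribution each surface element balances locally: S(1−A) = σT⁴.
T = [23.6 × 0.72 / 5.67×10⁻⁸]^(1/4) = (3.00×10⁸)^(1/4) = 132 K.

T_ss ≈ 132 K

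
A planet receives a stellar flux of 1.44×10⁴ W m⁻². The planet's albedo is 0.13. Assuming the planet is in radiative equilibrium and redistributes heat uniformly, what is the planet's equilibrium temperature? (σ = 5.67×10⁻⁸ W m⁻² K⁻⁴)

Energy balance: absorbed = emitted ⇒ πR²·S(1−A) = 4πR²·σT_eq⁴, so T_eq⁴ = S(1−A)/(4σ).
T_eq = [1.44×10⁴ × 0.87 / (4 × 5.67×10⁻⁸)]^(1/4) = (5.52×10¹⁰)^(1/4) = 485 K.

T_eq ≈ 485 K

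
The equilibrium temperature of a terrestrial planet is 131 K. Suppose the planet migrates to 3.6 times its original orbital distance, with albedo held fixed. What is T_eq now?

T_eq ≈ 69.0 K

T_eq ∝ L^(1/4) · d^(−1/2).
T′ = 131 / 3.6^(1/2) = 69.0 K.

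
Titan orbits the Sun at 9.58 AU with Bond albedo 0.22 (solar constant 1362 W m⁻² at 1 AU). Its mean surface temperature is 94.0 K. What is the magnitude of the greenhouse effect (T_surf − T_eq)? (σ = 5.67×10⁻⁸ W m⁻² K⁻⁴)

S = 1362/9.58² = 14.84 W m⁻².
T_eq = [S(1−A)/(4σ)]^(1/4) = [14.84×0.78/(4×5.67×10⁻⁸)]^(1/4) = 84.5 K.
ΔT = T_surf − T_eq = 94 − 84.5.

ΔT ≈ 9.5 K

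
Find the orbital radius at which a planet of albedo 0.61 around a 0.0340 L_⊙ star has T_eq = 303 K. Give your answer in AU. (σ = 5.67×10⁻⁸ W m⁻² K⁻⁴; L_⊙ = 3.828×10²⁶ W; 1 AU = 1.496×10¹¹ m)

L = 0.0340 × 3.828×10²⁶ = 1.30×10²⁵ W.
From T_eq⁴ = L(1−A)/(16πσd²): d = √[L(1−A)/(16πσT_eq⁴)].
d = √[1.30×10²⁵ × 0.39 / (16π × 5.67×10⁻⁸ × (303)⁴)] = 1.45×10¹⁰ m = 0.0972 AU.

d ≈ 0.0972 AU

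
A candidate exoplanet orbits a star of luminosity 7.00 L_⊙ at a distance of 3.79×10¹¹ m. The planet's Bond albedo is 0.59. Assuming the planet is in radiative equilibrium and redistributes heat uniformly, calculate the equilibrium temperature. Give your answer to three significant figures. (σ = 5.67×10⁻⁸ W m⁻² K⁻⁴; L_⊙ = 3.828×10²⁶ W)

L = 7.00 × 3.828×10²⁶ = 2.68×10²⁷ W.
Flux: S = L/(4πd²) = 2.68×10²⁷/(4π×(3.79×10¹¹)²) = 1480 W m⁻².
Energy balance: absorbed = emitted ⇒ πR²·S(1−A) = 4πR²·σT_eq⁴, so T_eq⁴ = S(1−A)/(4σ).
T_eq = [1480 × 0.41 / (4 × 5.67×10⁻⁸)]^(1/4) = (2.68×10⁹)^(1/4) = 228 K.

T_eq ≈ 228 K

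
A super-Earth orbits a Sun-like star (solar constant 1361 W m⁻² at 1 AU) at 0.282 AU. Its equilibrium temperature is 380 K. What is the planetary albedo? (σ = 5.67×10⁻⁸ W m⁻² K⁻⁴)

Flux at 0.282 AU: S = 1361/0.282² = 1.71×10⁴ W m⁻².
From T_eq⁴ = S(1−A)/(4σ): 1−A = 4σT_eq⁴/S.
1−A = 4 × 5.67×10⁻⁸ × (380)⁴ / 1.71×10⁴ = 0.276.

A ≈ 0.72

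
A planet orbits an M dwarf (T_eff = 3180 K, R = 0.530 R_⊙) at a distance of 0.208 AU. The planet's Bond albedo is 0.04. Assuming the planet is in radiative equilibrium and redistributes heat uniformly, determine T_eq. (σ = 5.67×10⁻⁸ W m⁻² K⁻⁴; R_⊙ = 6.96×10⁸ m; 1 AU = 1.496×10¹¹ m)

T_eq ≈ 242 K

R_⋆ = 0.530 × 6.96×10⁸ = 3.69×10⁸ m.
d = 0.208 AU = 3.11×10¹⁰ m.
L = 4πR_⋆²σT_⋆⁴ = 4π(3.69×10⁸)² × 5.67×10⁻⁸ × (3180)⁴ = 9.91×10²⁴ W.
S = L/(4πd²) = 815 W m⁻².
Energy balance: absorbed = emitted ⇒ πR²·S(1−A) = 4πR²·σT_eq⁴, so T_eq⁴ = S(1−A)/(4σ).
T_eq = [815 × 0.96 / (4 × 5.67×10⁻⁸)]^(1/4) = (3.45×10⁹)^(1/4) = 242 K.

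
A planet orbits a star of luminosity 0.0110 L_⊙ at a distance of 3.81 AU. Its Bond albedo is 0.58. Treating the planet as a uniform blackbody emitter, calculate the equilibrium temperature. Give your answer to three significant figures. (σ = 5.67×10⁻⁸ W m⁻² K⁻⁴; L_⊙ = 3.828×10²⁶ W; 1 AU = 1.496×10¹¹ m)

d = 3.81 AU = 5.70×10¹¹ m.
L = 0.0110 × 3.828×10²⁶ = 4.21×10²⁴ W.
Flux: S = L/(4πd²) = 4.21×10²⁴/(4π×(5.70×10¹¹)²) = 1.03 W m⁻².
Energy balance: absorbed = emitted ⇒ πR²·S(1−A) = 4πR²·σT_eq⁴, so T_eq⁴ = S(1−A)/(4σ).
T_eq = [1.03 × 0.42 / (4 × 5.67×10⁻⁸)]^(1/4) = (1.91×10⁶)^(1/4) = 37.2 K.

T_eq ≈ 37.2 K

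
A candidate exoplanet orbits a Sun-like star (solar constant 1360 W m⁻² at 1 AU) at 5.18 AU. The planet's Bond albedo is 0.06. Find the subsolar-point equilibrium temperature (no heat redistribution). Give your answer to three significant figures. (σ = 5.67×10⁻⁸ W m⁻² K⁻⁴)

T_ss ≈ 170 K

Flux at 5.18 AU: S = 1360/5.18² = 50.7 W m⁻².
At the subsolar point the surface absorbs S(1−A) and emits σT⁴ per unit area — no factor of 4, since only the local patch is in balance.
T = [50.7 × 0.94 / 5.67×10⁻⁸]^(1/4) = (8.40×10⁸)^(1/4) = 170 K.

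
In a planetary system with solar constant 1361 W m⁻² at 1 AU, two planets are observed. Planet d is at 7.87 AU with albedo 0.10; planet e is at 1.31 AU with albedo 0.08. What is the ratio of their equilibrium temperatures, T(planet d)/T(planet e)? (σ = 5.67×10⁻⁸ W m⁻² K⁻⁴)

T₁/T₂ ≈ 0.406

T_eq = [S₀(1−A)/(4σd²)]^(1/4), so T ∝ (1−A)^(1/4) / √d.
T₁ = [1361×0.90/(4×5.67×10⁻⁸×7.87²)]^(1/4) = 96.63 K.
T₂ = [1361×0.92/(4×5.67×10⁻⁸×1.31²)]^(1/4) = 238.16 K.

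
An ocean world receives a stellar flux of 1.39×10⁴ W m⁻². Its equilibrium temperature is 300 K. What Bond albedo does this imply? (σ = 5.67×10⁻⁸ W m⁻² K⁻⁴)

A ≈ 0.87

From T_eq⁴ = S(1−A)/(4σ): 1−A = 4σT_eq⁴/S.
1−A = 4 × 5.67×10⁻⁸ × (300)⁴ / 1.39×10⁴ = 0.132.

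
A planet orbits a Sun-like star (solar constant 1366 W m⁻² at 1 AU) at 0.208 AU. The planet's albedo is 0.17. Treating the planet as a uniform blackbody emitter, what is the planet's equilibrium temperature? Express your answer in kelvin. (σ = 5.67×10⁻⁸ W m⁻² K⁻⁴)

Flux at 0.208 AU: S = 1366/0.208² = 3.16×10⁴ W m⁻².
Energy balance: absorbed = emitted ⇒ πR²·S(1−A) = 4πR²·σT_eq⁴, so T_eq⁴ = S(1−A)/(4σ).
T_eq = [3.16×10⁴ × 0.83 / (4 × 5.67×10⁻⁸)]^(1/4) = (1.16×10¹¹)^(1/4) = 583 K.

T_eq ≈ 583 K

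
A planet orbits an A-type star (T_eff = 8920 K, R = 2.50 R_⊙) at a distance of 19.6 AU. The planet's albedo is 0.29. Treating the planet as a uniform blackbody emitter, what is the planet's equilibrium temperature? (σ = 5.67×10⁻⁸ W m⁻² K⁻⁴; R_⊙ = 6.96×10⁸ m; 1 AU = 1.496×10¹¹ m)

T_eq ≈ 141 K

R_⋆ = 2.50 × 6.96×10⁸ = 1.74×10⁹ m.
d = 19.6 AU = 2.93×10¹² m.
L = 4πR_⋆²σT_⋆⁴ = 4π(1.74×10⁹)² × 5.67×10⁻⁸ × (8920)⁴ = 1.37×10²⁸ W.
S = L/(4πd²) = 126 W m⁻².
Energy balance: absorbed = emitted ⇒ πR²·S(1−A) = 4πR²·σT_eq⁴, so T_eq⁴ = S(1−A)/(4σ).
T_eq = [126 × 0.71 / (4 × 5.67×10⁻⁸)]^(1/4) = (3.96×10⁸)^(1/4) = 141 K.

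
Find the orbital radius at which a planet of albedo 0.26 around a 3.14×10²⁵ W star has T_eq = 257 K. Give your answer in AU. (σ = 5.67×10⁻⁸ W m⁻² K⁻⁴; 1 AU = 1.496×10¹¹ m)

From T_eq⁴ = L(1−A)/(16πσd²): d = √[L(1−A)/(16πσT_eq⁴)].
d = √[3.14×10²⁵ × 0.74 / (16π × 5.67×10⁻⁸ × (257)⁴)] = 4.32×10¹⁰ m = 0.289 AU.

d ≈ 0.289 AU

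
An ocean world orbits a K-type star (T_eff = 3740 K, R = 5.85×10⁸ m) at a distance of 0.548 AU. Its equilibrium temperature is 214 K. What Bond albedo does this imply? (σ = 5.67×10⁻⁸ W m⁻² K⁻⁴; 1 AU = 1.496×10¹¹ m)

A ≈ 0.16

d = 0.548 AU = 8.20×10¹⁰ m.
L = 4πR_⋆²σT_⋆⁴ = 4π(5.85×10⁸)² × 5.67×10⁻⁸ × (3740)⁴ = 4.77×10²⁵ W.
S = L/(4πd²) = 565 W m⁻².
From T_eq⁴ = S(1−A)/(4σ): 1−A = 4σT_eq⁴/S.
1−A = 4 × 5.67×10⁻⁸ × (214)⁴ / 565 = 0.842.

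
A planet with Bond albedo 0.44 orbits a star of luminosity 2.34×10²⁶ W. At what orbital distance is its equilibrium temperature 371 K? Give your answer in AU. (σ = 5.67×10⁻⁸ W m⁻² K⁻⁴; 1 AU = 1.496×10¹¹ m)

d ≈ 0.329 AU

From T_eq⁴ = L(1−A)/(16πσd²): d = √[L(1−A)/(16πσT_eq⁴)].
d = √[2.34×10²⁶ × 0.56 / (16π × 5.67×10⁻⁸ × (371)⁴)] = 4.93×10¹⁰ m = 0.329 AU.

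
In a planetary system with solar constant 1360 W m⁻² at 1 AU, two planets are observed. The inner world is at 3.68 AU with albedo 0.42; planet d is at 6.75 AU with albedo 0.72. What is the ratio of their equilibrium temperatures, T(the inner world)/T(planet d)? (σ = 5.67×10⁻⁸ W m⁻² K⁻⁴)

T₁/T₂ ≈ 1.625

T_eq = [S₀(1−A)/(4σd²)]^(1/4), so T ∝ (1−A)^(1/4) / √d.
T₁ = [1360×0.58/(4×5.67×10⁻⁸×3.68²)]^(1/4) = 126.59 K.
T₂ = [1360×0.28/(4×5.67×10⁻⁸×6.75²)]^(1/4) = 77.91 K.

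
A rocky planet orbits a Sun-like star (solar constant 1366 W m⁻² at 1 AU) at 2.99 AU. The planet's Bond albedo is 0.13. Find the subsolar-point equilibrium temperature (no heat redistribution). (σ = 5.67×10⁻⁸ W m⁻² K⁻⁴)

T_ss ≈ 220 K

Flux at 2.99 AU: S = 1366/2.99² = 153 W m⁻².
At the subsolar point the surface absorbs S(1−A) and emits σT⁴ per unit area — no factor of 4, since only the local patch is in balance.
T = [153 × 0.87 / 5.67×10⁻⁸]^(1/4) = (2.34×10⁹)^(1/4) = 220 K.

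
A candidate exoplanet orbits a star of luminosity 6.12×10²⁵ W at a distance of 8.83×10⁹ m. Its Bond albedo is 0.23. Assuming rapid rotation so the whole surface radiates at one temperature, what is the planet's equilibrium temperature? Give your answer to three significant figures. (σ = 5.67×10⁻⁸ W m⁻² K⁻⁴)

T_eq ≈ 679 K

Flux: S = L/(4πd²) = 6.12×10²⁵/(4π×(8.83×10⁹)²) = 6.25×10⁴ W m⁻².
Energy balance: absorbed = emitted ⇒ πR²·S(1−A) = 4πR²·σT_eq⁴, so T_eq⁴ = S(1−A)/(4σ).
T_eq = [6.25×10⁴ × 0.77 / (4 × 5.67×10⁻⁸)]^(1/4) = (2.12×10¹¹)^(1/4) = 679 K.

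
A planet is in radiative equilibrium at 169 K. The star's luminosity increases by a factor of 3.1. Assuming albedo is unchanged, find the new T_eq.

T_eq ∝ L^(1/4) · d^(−1/2).
T′ = 169 × 3.1^(1/4) = 224 K.

T_eq ≈ 224 K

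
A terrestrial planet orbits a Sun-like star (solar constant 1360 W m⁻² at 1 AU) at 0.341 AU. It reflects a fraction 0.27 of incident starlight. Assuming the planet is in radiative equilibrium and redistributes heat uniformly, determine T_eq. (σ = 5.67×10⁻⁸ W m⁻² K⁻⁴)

Flux at 0.341 AU: S = 1360/0.341² = 1.17×10⁴ W m⁻².
Energy balance: absorbed = emitted ⇒ πR²·S(1−A) = 4πR²·σT_eq⁴, so T_eq⁴ = S(1−A)/(4σ).
T_eq = [1.17×10⁴ × 0.73 / (4 × 5.67×10⁻⁸)]^(1/4) = (3.76×10¹⁰)^(1/4) = 440 K.

T_eq ≈ 440 K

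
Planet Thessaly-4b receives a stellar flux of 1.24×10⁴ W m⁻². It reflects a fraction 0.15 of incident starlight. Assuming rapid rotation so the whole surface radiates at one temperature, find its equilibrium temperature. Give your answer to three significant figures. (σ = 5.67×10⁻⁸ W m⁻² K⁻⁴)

T_eq ≈ 464 K

Energy balance: absorbed = emitted ⇒ πR²·S(1−A) = 4πR²·σT_eq⁴, so T_eq⁴ = S(1−A)/(4σ).
T_eq = [1.24×10⁴ × 0.85 / (4 × 5.67×10⁻⁸)]^(1/4) = (4.65×10¹⁰)^(1/4) = 464 K.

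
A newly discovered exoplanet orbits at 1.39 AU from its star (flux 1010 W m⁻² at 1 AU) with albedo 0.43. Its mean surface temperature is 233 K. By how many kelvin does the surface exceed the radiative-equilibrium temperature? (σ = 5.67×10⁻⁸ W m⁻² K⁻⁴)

ΔT ≈ 42.6 K

S = 1010/1.39² = 522.7 W m⁻².
T_eq = [S(1−A)/(4σ)]^(1/4) = [522.7×0.57/(4×5.67×10⁻⁸)]^(1/4) = 190.4 K.
ΔT = T_surf − T_eq = 233 − 190.4.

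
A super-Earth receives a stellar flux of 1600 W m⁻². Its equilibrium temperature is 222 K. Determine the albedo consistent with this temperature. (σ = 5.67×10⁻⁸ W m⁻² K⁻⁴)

A ≈ 0.66

From T_eq⁴ = S(1−A)/(4σ): 1−A = 4σT_eq⁴/S.
1−A = 4 × 5.67×10⁻⁸ × (222)⁴ / 1600 = 0.344.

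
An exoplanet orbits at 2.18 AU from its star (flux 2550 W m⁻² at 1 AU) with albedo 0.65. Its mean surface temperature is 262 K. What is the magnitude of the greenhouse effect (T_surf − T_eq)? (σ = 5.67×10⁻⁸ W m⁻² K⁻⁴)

S = 2550/2.18² = 536.6 W m⁻².
T_eq = [S(1−A)/(4σ)]^(1/4) = [536.6×0.35/(4×5.67×10⁻⁸)]^(1/4) = 169.6 K.
ΔT = T_surf − T_eq = 262 − 169.6.

ΔT ≈ 92.4 K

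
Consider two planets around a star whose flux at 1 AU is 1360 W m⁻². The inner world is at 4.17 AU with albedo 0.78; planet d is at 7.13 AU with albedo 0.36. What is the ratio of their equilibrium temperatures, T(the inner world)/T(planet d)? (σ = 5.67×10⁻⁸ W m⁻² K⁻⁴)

T₁/T₂ ≈ 1.001

T_eq = [S₀(1−A)/(4σd²)]^(1/4), so T ∝ (1−A)^(1/4) / √d.
T₁ = [1360×0.22/(4×5.67×10⁻⁸×4.17²)]^(1/4) = 93.33 K.
T₂ = [1360×0.64/(4×5.67×10⁻⁸×7.13²)]^(1/4) = 93.21 K.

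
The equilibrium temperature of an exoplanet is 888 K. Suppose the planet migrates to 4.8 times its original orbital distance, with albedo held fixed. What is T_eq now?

T_eq ∝ L^(1/4) · d^(−1/2).
T′ = 888 / 4.8^(1/2) = 405 K.

T_eq ≈ 405 K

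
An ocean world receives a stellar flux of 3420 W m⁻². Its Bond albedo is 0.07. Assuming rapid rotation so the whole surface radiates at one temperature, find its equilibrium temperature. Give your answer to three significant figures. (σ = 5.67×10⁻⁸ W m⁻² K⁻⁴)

Energy balance: absorbed = emitted ⇒ πR²·S(1−A) = 4πR²·σT_eq⁴, so T_eq⁴ = S(1−A)/(4σ).
T_eq = [3420 × 0.93 / (4 × 5.67×10⁻⁸)]^(1/4) = (1.40×10¹⁰)^(1/4) = 344 K.

T_eq ≈ 344 K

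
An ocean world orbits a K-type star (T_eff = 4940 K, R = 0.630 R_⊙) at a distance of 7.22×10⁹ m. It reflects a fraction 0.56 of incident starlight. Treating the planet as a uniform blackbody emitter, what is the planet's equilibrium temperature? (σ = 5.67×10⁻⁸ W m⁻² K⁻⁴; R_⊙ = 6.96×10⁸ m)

R_⋆ = 0.630 × 6.96×10⁸ = 4.38×10⁸ m.
L = 4πR_⋆²σT_⋆⁴ = 4π(4.38×10⁸)² × 5.67×10⁻⁸ × (4940)⁴ = 8.16×10²⁵ W.
S = L/(4πd²) = 1.25×10⁵ W m⁻².
Energy balance: absorbed = emitted ⇒ πR²·S(1−A) = 4πR²·σT_eq⁴, so T_eq⁴ = S(1−A)/(4σ).
T_eq = [1.25×10⁵ × 0.44 / (4 × 5.67×10⁻⁸)]^(1/4) = (2.42×10¹¹)^(1/4) = 701 K.

T_eq ≈ 701 K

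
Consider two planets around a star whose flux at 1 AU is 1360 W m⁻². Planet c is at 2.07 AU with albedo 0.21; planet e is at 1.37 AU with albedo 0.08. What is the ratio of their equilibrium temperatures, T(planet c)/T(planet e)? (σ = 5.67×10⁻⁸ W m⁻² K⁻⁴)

T₁/T₂ ≈ 0.783

T_eq = [S₀(1−A)/(4σd²)]^(1/4), so T ∝ (1−A)^(1/4) / √d.
T₁ = [1360×0.79/(4×5.67×10⁻⁸×2.07²)]^(1/4) = 182.35 K.
T₂ = [1360×0.92/(4×5.67×10⁻⁸×1.37²)]^(1/4) = 232.84 K.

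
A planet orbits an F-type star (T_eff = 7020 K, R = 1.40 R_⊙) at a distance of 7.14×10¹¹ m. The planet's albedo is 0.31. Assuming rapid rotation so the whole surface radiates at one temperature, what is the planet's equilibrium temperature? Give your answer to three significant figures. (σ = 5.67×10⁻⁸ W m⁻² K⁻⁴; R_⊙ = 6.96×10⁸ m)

R_⋆ = 1.40 × 6.96×10⁸ = 9.74×10⁸ m.
L = 4πR_⋆²σT_⋆⁴ = 4π(9.74×10⁸)² × 5.67×10⁻⁸ × (7020)⁴ = 1.64×10²⁷ W.
S = L/(4πd²) = 256 W m⁻².
Energy balance: absorbed = emitted ⇒ πR²·S(1−A) = 4πR²·σT_eq⁴, so T_eq⁴ = S(1−A)/(4σ).
T_eq = [256 × 0.69 / (4 × 5.67×10⁻⁸)]^(1/4) = (7.80×10⁸)^(1/4) = 167 K.

T_eq ≈ 167 K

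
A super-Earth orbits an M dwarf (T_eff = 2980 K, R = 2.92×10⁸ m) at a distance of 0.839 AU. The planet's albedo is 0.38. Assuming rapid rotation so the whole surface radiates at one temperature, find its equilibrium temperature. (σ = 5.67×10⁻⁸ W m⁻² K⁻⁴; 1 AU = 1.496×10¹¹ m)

T_eq ≈ 90.2 K

d = 0.839 AU = 1.26×10¹¹ m.
L = 4πR_⋆²σT_⋆⁴ = 4π(2.92×10⁸)² × 5.67×10⁻⁸ × (2980)⁴ = 4.79×10²⁴ W.
S = L/(4πd²) = 24.2 W m⁻².
Energy balance: absorbed = emitted ⇒ πR²·S(1−A) = 4πR²·σT_eq⁴, so T_eq⁴ = S(1−A)/(4σ).
T_eq = [24.2 × 0.62 / (4 × 5.67×10⁻⁸)]^(1/4) = (6.62×10⁷)^(1/4) = 90.2 K.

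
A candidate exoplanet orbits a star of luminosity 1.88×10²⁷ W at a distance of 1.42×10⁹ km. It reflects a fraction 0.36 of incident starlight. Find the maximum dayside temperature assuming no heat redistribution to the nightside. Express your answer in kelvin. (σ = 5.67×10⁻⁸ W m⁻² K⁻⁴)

d = 1.42×10⁹ km = 1.42×10¹² m.
Flux: S = L/(4πd²) = 1.88×10²⁷/(4π×(1.42×10¹²)²) = 74.2 W m⁻².
With no redistribution each surface element balances locally: S(1−A) = σT⁴.
T = [74.2 × 0.64 / 5.67×10⁻⁸]^(1/4) = (8.37×10⁸)^(1/4) = 170 K.

T_ss ≈ 170 K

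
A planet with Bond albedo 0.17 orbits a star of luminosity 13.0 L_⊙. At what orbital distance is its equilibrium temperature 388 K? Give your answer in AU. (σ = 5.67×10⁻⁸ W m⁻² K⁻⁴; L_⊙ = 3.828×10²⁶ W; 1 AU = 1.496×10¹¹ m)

L = 13.0 × 3.828×10²⁶ = 4.98×10²⁷ W.
From T_eq⁴ = L(1−A)/(16πσd²): d = √[L(1−A)/(16πσT_eq⁴)].
d = √[4.98×10²⁷ × 0.83 / (16π × 5.67×10⁻⁸ × (388)⁴)] = 2.53×10¹¹ m = 1.69 AU.

d ≈ 1.69 AU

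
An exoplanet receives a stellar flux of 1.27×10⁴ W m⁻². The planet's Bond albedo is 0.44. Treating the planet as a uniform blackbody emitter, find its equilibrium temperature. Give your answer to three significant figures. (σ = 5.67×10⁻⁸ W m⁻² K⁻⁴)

T_eq ≈ 421 K

Energy balance: absorbed = emitted ⇒ πR²·S(1−A) = 4πR²·σT_eq⁴, so T_eq⁴ = S(1−A)/(4σ).
T_eq = [1.27×10⁴ × 0.56 / (4 × 5.67×10⁻⁸)]^(1/4) = (3.14×10¹⁰)^(1/4) = 421 K.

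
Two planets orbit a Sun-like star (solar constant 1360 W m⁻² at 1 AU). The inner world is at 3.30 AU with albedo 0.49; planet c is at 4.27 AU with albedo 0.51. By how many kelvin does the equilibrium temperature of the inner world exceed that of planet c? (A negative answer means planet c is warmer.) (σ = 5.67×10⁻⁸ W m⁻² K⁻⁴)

ΔT ≈ 16.8 K

T_eq = [S₀(1−A)/(4σd²)]^(1/4), so T ∝ (1−A)^(1/4) / √d.
T₁ = [1360×0.51/(4×5.67×10⁻⁸×3.30²)]^(1/4) = 129.45 K.
T₂ = [1360×0.49/(4×5.67×10⁻⁸×4.27²)]^(1/4) = 112.67 K.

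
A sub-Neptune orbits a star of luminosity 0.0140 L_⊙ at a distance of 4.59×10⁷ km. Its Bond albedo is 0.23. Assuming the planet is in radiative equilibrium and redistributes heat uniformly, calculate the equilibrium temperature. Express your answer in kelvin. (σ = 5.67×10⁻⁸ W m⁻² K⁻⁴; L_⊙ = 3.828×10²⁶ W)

d = 4.59×10⁷ km = 4.59×10¹⁰ m.
L = 0.0140 × 3.828×10²⁶ = 5.36×10²⁴ W.
Flux: S = L/(4πd²) = 5.36×10²⁴/(4π×(4.59×10¹⁰)²) = 202 W m⁻².
Energy balance: absorbed = emitted ⇒ πR²·S(1−A) = 4πR²·σT_eq⁴, so T_eq⁴ = S(1−A)/(4σ).
T_eq = [202 × 0.77 / (4 × 5.67×10⁻⁸)]^(1/4) = (6.87×10⁸)^(1/4) = 162 K.

T_eq ≈ 162 K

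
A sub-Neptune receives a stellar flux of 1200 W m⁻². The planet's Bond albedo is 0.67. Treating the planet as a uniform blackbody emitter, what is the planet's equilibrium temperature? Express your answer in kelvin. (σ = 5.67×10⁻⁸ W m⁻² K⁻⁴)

Energy balance: absorbed = emitted ⇒ πR²·S(1−A) = 4πR²·σT_eq⁴, so T_eq⁴ = S(1−A)/(4σ).
T_eq = [1200 × 0.33 / (4 × 5.67×10⁻⁸)]^(1/4) = (1.75×10⁹)^(1/4) = 204 K.

T_eq ≈ 204 K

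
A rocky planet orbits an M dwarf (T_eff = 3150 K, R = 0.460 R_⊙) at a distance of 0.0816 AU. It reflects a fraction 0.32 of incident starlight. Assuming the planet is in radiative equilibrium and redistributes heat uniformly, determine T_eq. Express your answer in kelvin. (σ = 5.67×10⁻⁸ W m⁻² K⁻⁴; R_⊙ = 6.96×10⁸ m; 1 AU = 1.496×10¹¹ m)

R_⋆ = 0.460 × 6.96×10⁸ = 3.20×10⁸ m.
d = 0.0816 AU = 1.22×10¹⁰ m.
L = 4πR_⋆²σT_⋆⁴ = 4π(3.20×10⁸)² × 5.67×10⁻⁸ × (3150)⁴ = 7.19×10²⁴ W.
S = L/(4πd²) = 3840 W m⁻².
Energy balance: absorbed = emitted ⇒ πR²·S(1−A) = 4πR²·σT_eq⁴, so T_eq⁴ = S(1−A)/(4σ).
T_eq = [3840 × 0.68 / (4 × 5.67×10⁻⁸)]^(1/4) = (1.15×10¹⁰)^(1/4) = 328 K.

T_eq ≈ 328 K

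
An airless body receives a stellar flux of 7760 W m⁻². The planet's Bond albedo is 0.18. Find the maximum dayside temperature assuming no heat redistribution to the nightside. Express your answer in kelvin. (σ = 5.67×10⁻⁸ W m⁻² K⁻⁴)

With no redistribution each surface element balances locally: S(1−A) = σT⁴.
T = [7760 × 0.82 / 5.67×10⁻⁸]^(1/4) = (1.12×10¹¹)^(1/4) = 579 K.

T_ss ≈ 579 K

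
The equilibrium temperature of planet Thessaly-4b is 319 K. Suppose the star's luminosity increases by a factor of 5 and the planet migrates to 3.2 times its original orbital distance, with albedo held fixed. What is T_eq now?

T_eq ≈ 267 K

T_eq ∝ L^(1/4) · d^(−1/2).
T′ = 319 × 5^(1/4) / 3.2^(1/2) = 267 K.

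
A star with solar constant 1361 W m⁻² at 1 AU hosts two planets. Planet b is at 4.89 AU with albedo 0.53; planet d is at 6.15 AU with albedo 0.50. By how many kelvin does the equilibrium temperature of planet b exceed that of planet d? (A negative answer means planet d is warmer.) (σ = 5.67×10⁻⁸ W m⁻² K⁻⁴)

ΔT ≈ 9.8 K

T_eq = [S₀(1−A)/(4σd²)]^(1/4), so T ∝ (1−A)^(1/4) / √d.
T₁ = [1361×0.47/(4×5.67×10⁻⁸×4.89²)]^(1/4) = 104.21 K.
T₂ = [1361×0.50/(4×5.67×10⁻⁸×6.15²)]^(1/4) = 94.38 K.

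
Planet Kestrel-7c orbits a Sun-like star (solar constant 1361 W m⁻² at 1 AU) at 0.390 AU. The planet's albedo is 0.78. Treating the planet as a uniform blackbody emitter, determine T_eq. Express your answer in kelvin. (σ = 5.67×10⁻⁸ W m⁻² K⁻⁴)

T_eq ≈ 305 K

Flux at 0.390 AU: S = 1361/0.390² = 8950 W m⁻².
Energy balance: absorbed = emitted ⇒ πR²·S(1−A) = 4πR²·σT_eq⁴, so T_eq⁴ = S(1−A)/(4σ).
T_eq = [8950 × 0.22 / (4 × 5.67×10⁻⁸)]^(1/4) = (8.68×10⁹)^(1/4) = 305 K.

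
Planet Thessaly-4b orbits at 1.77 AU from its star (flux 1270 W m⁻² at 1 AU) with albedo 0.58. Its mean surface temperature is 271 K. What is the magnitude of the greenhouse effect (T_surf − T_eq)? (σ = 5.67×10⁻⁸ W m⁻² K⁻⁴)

S = 1270/1.77² = 405.4 W m⁻².
T_eq = [S(1−A)/(4σ)]^(1/4) = [405.4×0.42/(4×5.67×10⁻⁸)]^(1/4) = 165.5 K.
ΔT = T_surf − T_eq = 271 − 165.5.

ΔT ≈ 105.5 K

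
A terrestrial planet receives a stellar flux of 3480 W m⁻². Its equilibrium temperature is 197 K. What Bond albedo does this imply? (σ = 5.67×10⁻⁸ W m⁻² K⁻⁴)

From T_eq⁴ = S(1−A)/(4σ): 1−A = 4σT_eq⁴/S.
1−A = 4 × 5.67×10⁻⁸ × (197)⁴ / 3480 = 0.098.

A ≈ 0.90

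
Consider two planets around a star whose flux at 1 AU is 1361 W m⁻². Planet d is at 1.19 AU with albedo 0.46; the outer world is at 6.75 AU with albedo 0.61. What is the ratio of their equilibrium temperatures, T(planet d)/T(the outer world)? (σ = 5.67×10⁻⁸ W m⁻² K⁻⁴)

T_eq = [S₀(1−A)/(4σd²)]^(1/4), so T ∝ (1−A)^(1/4) / √d.
T₁ = [1361×0.54/(4×5.67×10⁻⁸×1.19²)]^(1/4) = 218.72 K.
T₂ = [1361×0.39/(4×5.67×10⁻⁸×6.75²)]^(1/4) = 84.66 K.

T₁/T₂ ≈ 2.584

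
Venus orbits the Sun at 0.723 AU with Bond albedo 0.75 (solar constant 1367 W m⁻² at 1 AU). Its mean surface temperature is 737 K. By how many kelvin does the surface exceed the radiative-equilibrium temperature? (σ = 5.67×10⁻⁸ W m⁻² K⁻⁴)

S = 1367/0.723² = 2615 W m⁻².
T_eq = [S(1−A)/(4σ)]^(1/4) = [2615×0.25/(4×5.67×10⁻⁸)]^(1/4) = 231.7 K.
ΔT = T_surf − T_eq = 737 − 231.7.

ΔT ≈ 505.3 K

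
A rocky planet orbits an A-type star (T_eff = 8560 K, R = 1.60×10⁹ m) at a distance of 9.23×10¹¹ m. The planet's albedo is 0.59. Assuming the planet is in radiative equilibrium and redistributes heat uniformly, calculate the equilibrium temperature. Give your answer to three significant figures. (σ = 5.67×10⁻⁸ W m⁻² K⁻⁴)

L = 4πR_⋆²σT_⋆⁴ = 4π(1.60×10⁹)² × 5.67×10⁻⁸ × (8560)⁴ = 9.79×10²⁷ W.
S = L/(4πd²) = 915 W m⁻².
Energy balance: absorbed = emitted ⇒ πR²·S(1−A) = 4πR²·σT_eq⁴, so T_eq⁴ = S(1−A)/(4σ).
T_eq = [915 × 0.41 / (4 × 5.67×10⁻⁸)]^(1/4) = (1.65×10⁹)^(1/4) = 202 K.

T_eq ≈ 202 K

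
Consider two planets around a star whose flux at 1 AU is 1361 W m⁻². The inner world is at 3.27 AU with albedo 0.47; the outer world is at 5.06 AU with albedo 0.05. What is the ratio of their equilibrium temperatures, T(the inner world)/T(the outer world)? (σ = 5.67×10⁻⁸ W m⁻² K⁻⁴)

T_eq = [S₀(1−A)/(4σd²)]^(1/4), so T ∝ (1−A)^(1/4) / √d.
T₁ = [1361×0.53/(4×5.67×10⁻⁸×3.27²)]^(1/4) = 131.33 K.
T₂ = [1361×0.95/(4×5.67×10⁻⁸×5.06²)]^(1/4) = 122.15 K.

T₁/T₂ ≈ 1.075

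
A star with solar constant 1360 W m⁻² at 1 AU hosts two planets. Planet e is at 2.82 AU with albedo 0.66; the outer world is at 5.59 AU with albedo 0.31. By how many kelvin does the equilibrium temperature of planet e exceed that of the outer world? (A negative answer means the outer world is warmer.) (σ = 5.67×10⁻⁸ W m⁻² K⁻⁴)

ΔT ≈ 19.3 K

T_eq = [S₀(1−A)/(4σd²)]^(1/4), so T ∝ (1−A)^(1/4) / √d.
T₁ = [1360×0.34/(4×5.67×10⁻⁸×2.82²)]^(1/4) = 126.54 K.
T₂ = [1360×0.69/(4×5.67×10⁻⁸×5.59²)]^(1/4) = 107.27 K.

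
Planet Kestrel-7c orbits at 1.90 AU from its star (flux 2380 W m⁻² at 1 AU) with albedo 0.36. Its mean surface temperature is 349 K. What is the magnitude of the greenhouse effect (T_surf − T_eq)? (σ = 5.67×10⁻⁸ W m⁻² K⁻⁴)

S = 2380/1.90² = 659.3 W m⁻².
T_eq = [S(1−A)/(4σ)]^(1/4) = [659.3×0.64/(4×5.67×10⁻⁸)]^(1/4) = 207.7 K.
ΔT = T_surf − T_eq = 349 − 207.7.

ΔT ≈ 141.3 K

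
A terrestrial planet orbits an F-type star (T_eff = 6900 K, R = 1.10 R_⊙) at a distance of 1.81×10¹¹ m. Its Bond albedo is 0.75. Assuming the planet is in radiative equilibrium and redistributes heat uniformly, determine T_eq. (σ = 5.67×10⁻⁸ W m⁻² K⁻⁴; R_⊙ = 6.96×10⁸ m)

T_eq ≈ 224 K

R_⋆ = 1.10 × 6.96×10⁸ = 7.66×10⁸ m.
L = 4πR_⋆²σT_⋆⁴ = 4π(7.66×10⁸)² × 5.67×10⁻⁸ × (6900)⁴ = 9.47×10²⁶ W.
S = L/(4πd²) = 2300 W m⁻².
Energy balance: absorbed = emitted ⇒ πR²·S(1−A) = 4πR²·σT_eq⁴, so T_eq⁴ = S(1−A)/(4σ).
T_eq = [2300 × 0.25 / (4 × 5.67×10⁻⁸)]^(1/4) = (2.53×10⁹)^(1/4) = 224 K.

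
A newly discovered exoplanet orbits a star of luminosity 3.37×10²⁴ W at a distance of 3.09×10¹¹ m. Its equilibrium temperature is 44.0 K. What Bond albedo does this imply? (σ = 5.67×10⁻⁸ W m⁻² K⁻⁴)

A ≈ 0.70

Flux: S = L/(4πd²) = 3.37×10²⁴/(4π×(3.09×10¹¹)²) = 2.81 W m⁻².
From T_eq⁴ = S(1−A)/(4σ): 1−A = 4σT_eq⁴/S.
1−A = 4 × 5.67×10⁻⁸ × (44.0)⁴ / 2.81 = 0.303.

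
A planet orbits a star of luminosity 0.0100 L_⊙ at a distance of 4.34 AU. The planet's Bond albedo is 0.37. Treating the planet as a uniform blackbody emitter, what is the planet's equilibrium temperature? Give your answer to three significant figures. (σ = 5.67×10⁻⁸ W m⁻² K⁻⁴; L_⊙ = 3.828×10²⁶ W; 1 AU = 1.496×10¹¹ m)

T_eq ≈ 37.6 K

d = 4.34 AU = 6.49×10¹¹ m.
L = 0.0100 × 3.828×10²⁶ = 3.83×10²⁴ W.
Flux: S = L/(4πd²) = 3.83×10²⁴/(4π×(6.49×10¹¹)²) = 0.723 W m⁻².
Energy balance: absorbed = emitted ⇒ πR²·S(1−A) = 4πR²·σT_eq⁴, so T_eq⁴ = S(1−A)/(4σ).
T_eq = [0.723 × 0.63 / (4 × 5.67×10⁻⁸)]^(1/4) = (2.01×10⁶)^(1/4) = 37.6 K.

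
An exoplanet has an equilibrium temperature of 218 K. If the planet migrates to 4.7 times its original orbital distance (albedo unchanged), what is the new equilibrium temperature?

T_eq ∝ L^(1/4) · d^(−1/2).
T′ = 218 / 4.7^(1/2) = 101 K.

T_eq ≈ 101 K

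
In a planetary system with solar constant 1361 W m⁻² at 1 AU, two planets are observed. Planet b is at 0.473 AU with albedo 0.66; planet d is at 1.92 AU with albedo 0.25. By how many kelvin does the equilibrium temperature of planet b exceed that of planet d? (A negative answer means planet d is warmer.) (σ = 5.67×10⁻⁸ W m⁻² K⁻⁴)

T_eq = [S₀(1−A)/(4σd²)]^(1/4), so T ∝ (1−A)^(1/4) / √d.
T₁ = [1361×0.34/(4×5.67×10⁻⁸×0.473²)]^(1/4) = 309.02 K.
T₂ = [1361×0.75/(4×5.67×10⁻⁸×1.92²)]^(1/4) = 186.93 K.

ΔT ≈ 122.1 K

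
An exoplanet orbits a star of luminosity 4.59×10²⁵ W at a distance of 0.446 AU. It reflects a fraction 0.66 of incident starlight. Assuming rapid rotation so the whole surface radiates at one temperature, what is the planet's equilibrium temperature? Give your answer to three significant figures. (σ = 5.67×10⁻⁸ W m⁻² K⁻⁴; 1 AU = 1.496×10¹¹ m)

d = 0.446 AU = 6.67×10¹⁰ m.
Flux: S = L/(4πd²) = 4.59×10²⁵/(4π×(6.67×10¹⁰)²) = 820 W m⁻².
Energy balance: absorbed = emitted ⇒ πR²·S(1−A) = 4πR²·σT_eq⁴, so T_eq⁴ = S(1−A)/(4σ).
T_eq = [820 × 0.34 / (4 × 5.67×10⁻⁸)]^(1/4) = (1.23×10⁹)^(1/4) = 187 K.

T_eq ≈ 187 K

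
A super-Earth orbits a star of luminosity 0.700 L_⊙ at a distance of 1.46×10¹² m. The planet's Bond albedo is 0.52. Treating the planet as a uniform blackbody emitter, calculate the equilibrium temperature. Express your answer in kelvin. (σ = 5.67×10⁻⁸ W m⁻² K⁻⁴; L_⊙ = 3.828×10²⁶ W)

T_eq ≈ 67.8 K

L = 0.700 × 3.828×10²⁶ = 2.68×10²⁶ W.
Flux: S = L/(4πd²) = 2.68×10²⁶/(4π×(1.46×10¹²)²) = 10.0 W m⁻².
Energy balance: absorbed = emitted ⇒ πR²·S(1−A) = 4πR²·σT_eq⁴, so T_eq⁴ = S(1−A)/(4σ).
T_eq = [10.0 × 0.48 / (4 × 5.67×10⁻⁸)]^(1/4) = (2.12×10⁷)^(1/4) = 67.8 K.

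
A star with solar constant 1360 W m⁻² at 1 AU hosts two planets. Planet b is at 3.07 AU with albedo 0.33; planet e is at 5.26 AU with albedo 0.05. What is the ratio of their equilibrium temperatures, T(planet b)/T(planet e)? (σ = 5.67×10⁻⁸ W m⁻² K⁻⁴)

T₁/T₂ ≈ 1.200

T_eq = [S₀(1−A)/(4σd²)]^(1/4), so T ∝ (1−A)^(1/4) / √d.
T₁ = [1360×0.67/(4×5.67×10⁻⁸×3.07²)]^(1/4) = 143.69 K.
T₂ = [1360×0.95/(4×5.67×10⁻⁸×5.26²)]^(1/4) = 119.79 K.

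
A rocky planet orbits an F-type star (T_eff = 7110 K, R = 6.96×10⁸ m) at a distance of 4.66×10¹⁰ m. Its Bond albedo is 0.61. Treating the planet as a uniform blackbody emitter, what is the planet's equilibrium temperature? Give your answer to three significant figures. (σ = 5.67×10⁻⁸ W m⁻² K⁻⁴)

L = 4πR_⋆²σT_⋆⁴ = 4π(6.96×10⁸)² × 5.67×10⁻⁸ × (7110)⁴ = 8.82×10²⁶ W.
S = L/(4πd²) = 3.23×10⁴ W m⁻².
Energy balance: absorbed = emitted ⇒ πR²·S(1−A) = 4πR²·σT_eq⁴, so T_eq⁴ = S(1−A)/(4σ).
T_eq = [3.23×10⁴ × 0.39 / (4 × 5.67×10⁻⁸)]^(1/4) = (5.56×10¹⁰)^(1/4) = 486 K.

T_eq ≈ 486 K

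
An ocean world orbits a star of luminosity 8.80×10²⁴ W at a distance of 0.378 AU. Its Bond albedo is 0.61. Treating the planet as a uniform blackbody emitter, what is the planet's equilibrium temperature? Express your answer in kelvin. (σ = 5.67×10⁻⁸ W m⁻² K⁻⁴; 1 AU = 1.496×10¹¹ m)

T_eq ≈ 139 K

d = 0.378 AU = 5.65×10¹⁰ m.
Flux: S = L/(4πd²) = 8.80×10²⁴/(4π×(5.65×10¹⁰)²) = 219 W m⁻².
Energy balance: absorbed = emitted ⇒ πR²·S(1−A) = 4πR²·σT_eq⁴, so T_eq⁴ = S(1−A)/(4σ).
T_eq = [219 × 0.39 / (4 × 5.67×10⁻⁸)]^(1/4) = (3.77×10⁸)^(1/4) = 139 K.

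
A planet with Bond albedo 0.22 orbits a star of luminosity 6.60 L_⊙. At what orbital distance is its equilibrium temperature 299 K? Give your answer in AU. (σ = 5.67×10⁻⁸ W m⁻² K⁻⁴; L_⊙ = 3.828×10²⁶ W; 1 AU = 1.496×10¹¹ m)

L = 6.60 × 3.828×10²⁶ = 2.53×10²⁷ W.
From T_eq⁴ = L(1−A)/(16πσd²): d = √[L(1−A)/(16πσT_eq⁴)].
d = √[2.53×10²⁷ × 0.78 / (16π × 5.67×10⁻⁸ × (299)⁴)] = 2.94×10¹¹ m = 1.97 AU.

d ≈ 1.97 AU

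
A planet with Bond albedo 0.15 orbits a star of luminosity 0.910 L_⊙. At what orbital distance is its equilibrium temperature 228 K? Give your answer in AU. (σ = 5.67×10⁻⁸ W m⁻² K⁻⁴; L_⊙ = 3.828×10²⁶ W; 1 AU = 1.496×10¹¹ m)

L = 0.910 × 3.828×10²⁶ = 3.48×10²⁶ W.
From T_eq⁴ = L(1−A)/(16πσd²): d = √[L(1−A)/(16πσT_eq⁴)].
d = √[3.48×10²⁶ × 0.85 / (16π × 5.67×10⁻⁸ × (228)⁴)] = 1.96×10¹¹ m = 1.31 AU.

d ≈ 1.31 AU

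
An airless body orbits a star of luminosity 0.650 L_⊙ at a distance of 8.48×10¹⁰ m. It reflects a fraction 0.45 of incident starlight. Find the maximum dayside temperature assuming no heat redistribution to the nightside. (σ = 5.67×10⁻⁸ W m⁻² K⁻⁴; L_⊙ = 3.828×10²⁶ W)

L = 0.650 × 3.828×10²⁶ = 2.49×10²⁶ W.
Flux: S = L/(4πd²) = 2.49×10²⁶/(4π×(8.48×10¹⁰)²) = 2750 W m⁻².
With no redistribution each surface element balances locally: S(1−A) = σT⁴.
T = [2750 × 0.55 / 5.67×10⁻⁸]^(1/4) = (2.67×10¹⁰)^(1/4) = 404 K.

T_ss ≈ 404 K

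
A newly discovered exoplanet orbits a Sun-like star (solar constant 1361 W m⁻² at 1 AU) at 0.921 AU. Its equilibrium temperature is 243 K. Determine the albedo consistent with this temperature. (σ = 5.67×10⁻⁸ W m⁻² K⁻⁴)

A ≈ 0.51

Flux at 0.921 AU: S = 1361/0.921² = 1600 W m⁻².
From T_eq⁴ = S(1−A)/(4σ): 1−A = 4σT_eq⁴/S.
1−A = 4 × 5.67×10⁻⁸ × (243)⁴ / 1600 = 0.493.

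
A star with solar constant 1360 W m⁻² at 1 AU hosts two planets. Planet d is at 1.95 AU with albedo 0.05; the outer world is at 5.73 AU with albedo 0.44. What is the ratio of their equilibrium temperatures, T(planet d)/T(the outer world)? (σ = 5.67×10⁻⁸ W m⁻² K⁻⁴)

T_eq = [S₀(1−A)/(4σd²)]^(1/4), so T ∝ (1−A)^(1/4) / √d.
T₁ = [1360×0.95/(4×5.67×10⁻⁸×1.95²)]^(1/4) = 196.74 K.
T₂ = [1360×0.56/(4×5.67×10⁻⁸×5.73²)]^(1/4) = 100.56 K.

T₁/T₂ ≈ 1.956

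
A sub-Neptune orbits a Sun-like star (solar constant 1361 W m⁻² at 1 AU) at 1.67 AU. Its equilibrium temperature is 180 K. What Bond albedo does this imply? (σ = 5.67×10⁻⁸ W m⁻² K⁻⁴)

A ≈ 0.51

Flux at 1.67 AU: S = 1361/1.67² = 488 W m⁻².
From T_eq⁴ = S(1−A)/(4σ): 1−A = 4σT_eq⁴/S.
1−A = 4 × 5.67×10⁻⁸ × (180)⁴ / 488 = 0.488.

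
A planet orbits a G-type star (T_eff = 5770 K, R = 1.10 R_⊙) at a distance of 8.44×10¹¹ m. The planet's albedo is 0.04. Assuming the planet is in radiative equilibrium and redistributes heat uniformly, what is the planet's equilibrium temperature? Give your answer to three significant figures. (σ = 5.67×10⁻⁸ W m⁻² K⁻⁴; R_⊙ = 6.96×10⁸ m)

T_eq ≈ 122 K

R_⋆ = 1.10 × 6.96×10⁸ = 7.66×10⁸ m.
L = 4πR_⋆²σT_⋆⁴ = 4π(7.66×10⁸)² × 5.67×10⁻⁸ × (5770)⁴ = 4.63×10²⁶ W.
S = L/(4πd²) = 51.7 W m⁻².
Energy balance: absorbed = emitted ⇒ πR²·S(1−A) = 4πR²·σT_eq⁴, so T_eq⁴ = S(1−A)/(4σ).
T_eq = [51.7 × 0.96 / (4 × 5.67×10⁻⁸)]^(1/4) = (2.19×10⁸)^(1/4) = 122 K.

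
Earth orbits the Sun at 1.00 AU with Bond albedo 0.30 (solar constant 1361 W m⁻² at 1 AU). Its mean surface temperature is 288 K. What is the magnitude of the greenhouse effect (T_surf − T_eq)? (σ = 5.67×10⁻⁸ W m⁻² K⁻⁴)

ΔT ≈ 33.4 K

S = 1361/1.00² = 1361 W m⁻².
T_eq = [S(1−A)/(4σ)]^(1/4) = [1361×0.70/(4×5.67×10⁻⁸)]^(1/4) = 254.6 K.
ΔT = T_surf − T_eq = 288 − 254.6.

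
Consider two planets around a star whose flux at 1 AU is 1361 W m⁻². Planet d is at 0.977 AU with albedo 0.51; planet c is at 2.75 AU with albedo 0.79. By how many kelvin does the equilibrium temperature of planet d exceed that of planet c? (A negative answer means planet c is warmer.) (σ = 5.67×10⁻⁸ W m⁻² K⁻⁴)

ΔT ≈ 122.0 K

T_eq = [S₀(1−A)/(4σd²)]^(1/4), so T ∝ (1−A)^(1/4) / √d.
T₁ = [1361×0.49/(4×5.67×10⁻⁸×0.977²)]^(1/4) = 235.59 K.
T₂ = [1361×0.21/(4×5.67×10⁻⁸×2.75²)]^(1/4) = 113.62 K.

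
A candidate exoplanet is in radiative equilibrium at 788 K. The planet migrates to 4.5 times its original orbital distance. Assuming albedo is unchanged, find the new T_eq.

T_eq ∝ L^(1/4) · d^(−1/2).
T′ = 788 / 4.5^(1/2) = 371 K.

T_eq ≈ 371 K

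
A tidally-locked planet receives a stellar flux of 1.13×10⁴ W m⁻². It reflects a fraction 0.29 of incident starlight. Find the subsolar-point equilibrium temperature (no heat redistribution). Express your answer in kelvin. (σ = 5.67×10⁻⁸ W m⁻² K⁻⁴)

T_ss ≈ 613 K

At the subsolar point the surface absorbs S(1−A) and emits σT⁴ per unit area — no factor of 4, since only the local patch is in balance.
T = [1.13×10⁴ × 0.71 / 5.67×10⁻⁸]^(1/4) = (1.41×10¹¹)^(1/4) = 613 K.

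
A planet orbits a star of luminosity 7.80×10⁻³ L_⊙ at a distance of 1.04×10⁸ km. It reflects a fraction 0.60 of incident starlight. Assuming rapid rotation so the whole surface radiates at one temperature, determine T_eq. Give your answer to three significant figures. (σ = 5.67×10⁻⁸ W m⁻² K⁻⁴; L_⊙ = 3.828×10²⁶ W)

d = 1.04×10⁸ km = 1.04×10¹¹ m.
L = 7.80×10⁻³ × 3.828×10²⁶ = 2.99×10²⁴ W.
Flux: S = L/(4πd²) = 2.99×10²⁴/(4π×(1.04×10¹¹)²) = 22.0 W m⁻².
Energy balance: absorbed = emitted ⇒ πR²·S(1−A) = 4πR²·σT_eq⁴, so T_eq⁴ = S(1−A)/(4σ).
T_eq = [22.0 × 0.40 / (4 × 5.67×10⁻⁸)]^(1/4) = (3.87×10⁷)^(1/4) = 78.9 K.

T_eq ≈ 78.9 K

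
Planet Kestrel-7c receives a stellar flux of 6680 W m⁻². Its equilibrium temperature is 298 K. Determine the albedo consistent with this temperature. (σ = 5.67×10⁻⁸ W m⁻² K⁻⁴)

From T_eq⁴ = S(1−A)/(4σ): 1−A = 4σT_eq⁴/S.
1−A = 4 × 5.67×10⁻⁸ × (298)⁴ / 6680 = 0.268.

A ≈ 0.73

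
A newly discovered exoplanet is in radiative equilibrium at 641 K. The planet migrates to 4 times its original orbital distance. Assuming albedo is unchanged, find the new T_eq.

T_eq ≈ 320 K

T_eq ∝ L^(1/4) · d^(−1/2).
T′ = 641 / 4^(1/2) = 320 K.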